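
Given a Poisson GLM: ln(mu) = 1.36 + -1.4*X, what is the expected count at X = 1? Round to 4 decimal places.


eta = 1.36 + -1.4 * 1 = -0.0400.
mu = exp(-0.0400) = 0.9608.

0.9608


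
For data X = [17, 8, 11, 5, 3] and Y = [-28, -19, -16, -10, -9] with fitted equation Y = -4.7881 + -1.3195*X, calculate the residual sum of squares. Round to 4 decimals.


Predicted values from Y = -4.7881 + -1.3195*X.
Residuals: [-0.7804, -3.6559, 3.3026, 1.3856, -0.2534].
SSres = 26.8659.

26.8659


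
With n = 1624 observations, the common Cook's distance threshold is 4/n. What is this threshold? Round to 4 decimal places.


Using the rule of thumb:
Threshold = 4 / 1624 = 0.0025.

0.0025


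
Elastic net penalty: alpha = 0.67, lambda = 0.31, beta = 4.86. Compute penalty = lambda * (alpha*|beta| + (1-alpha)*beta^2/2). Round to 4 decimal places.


alpha * |beta| = 0.67 * 4.86 = 3.2562.
(1-alpha) * beta^2/2 = 0.33 * 23.6196/2 = 3.8972.
Total = 0.31 * (3.2562 + 3.8972) = 2.2176.

2.2176


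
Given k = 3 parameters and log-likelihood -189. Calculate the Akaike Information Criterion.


Compute:
2k = 2*3 = 6.
-2*loglik = -2*(-189) = 378.
AIC = 6 + 378 = 384.

384


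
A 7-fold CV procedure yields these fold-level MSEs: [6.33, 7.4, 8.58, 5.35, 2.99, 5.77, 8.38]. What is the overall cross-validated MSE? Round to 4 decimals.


Sum of fold MSEs = 44.8000.
Average = 44.8000 / 7 = 6.4000.

6.4000


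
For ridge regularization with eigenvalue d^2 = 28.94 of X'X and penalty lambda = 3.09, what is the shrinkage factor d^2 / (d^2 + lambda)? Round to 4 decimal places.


d^2 + lambda = 28.94 + 3.09 = 32.0300.
Shrinkage factor = 28.94/32.0300 = 0.9035.

0.9035


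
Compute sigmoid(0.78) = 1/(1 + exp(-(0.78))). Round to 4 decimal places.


Compute exp(-0.7800) = 0.4584.
Sigmoid = 1 / (1 + 0.4584) = 1 / 1.4584 = 0.6857.

0.6857


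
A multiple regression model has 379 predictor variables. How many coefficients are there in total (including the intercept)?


Including the intercept, the model has 379 predictor coefficients + 1 intercept.
Total = 380.

380


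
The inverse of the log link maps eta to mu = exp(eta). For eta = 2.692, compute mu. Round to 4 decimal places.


Apply the inverse link:
mu = e^2.692 = 14.7612.

14.7612


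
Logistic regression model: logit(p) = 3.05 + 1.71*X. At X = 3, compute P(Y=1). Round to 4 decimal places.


Linear predictor: z = 3.05 + 1.71 * 3 = 8.1800.
P = 1/(1 + exp(-8.1800)) = 1/(1 + 0.0003) = 0.9997.

0.9997


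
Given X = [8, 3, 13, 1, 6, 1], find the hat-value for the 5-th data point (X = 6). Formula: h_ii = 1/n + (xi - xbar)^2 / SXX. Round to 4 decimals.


Mean of X: xbar = 5.3333.
SXX = 109.3333.
For X = 6: h = 1/6 + (6 - 5.3333)^2/109.3333 = 0.1707.

0.1707


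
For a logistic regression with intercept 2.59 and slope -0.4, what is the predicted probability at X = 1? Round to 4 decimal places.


Compute z = 2.59 + (-0.4)(1) = 2.1900.
exp(-z) = 0.1119.
P = 1/(1 + 0.1119) = 0.8993.

0.8993


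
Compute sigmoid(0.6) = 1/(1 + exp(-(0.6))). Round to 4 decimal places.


Compute exp(-0.6000) = 0.5488.
Sigmoid = 1 / (1 + 0.5488) = 1 / 1.5488 = 0.6457.

0.6457


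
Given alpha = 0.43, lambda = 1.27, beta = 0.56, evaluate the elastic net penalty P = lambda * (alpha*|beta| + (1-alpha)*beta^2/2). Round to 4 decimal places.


L1 component = 0.43 * |0.56| = 0.2408.
L2 component = 0.57 * 0.56^2 / 2 = 0.0894.
Penalty = 1.27 * (0.2408 + 0.0894) = 1.27 * 0.3302 = 0.4193.

0.4193


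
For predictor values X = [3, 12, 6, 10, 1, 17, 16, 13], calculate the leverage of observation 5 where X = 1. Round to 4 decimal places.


Mean of X: xbar = 9.7500.
SXX = 243.5000.
For X = 1: h = 1/8 + (1 - 9.7500)^2/243.5000 = 0.4394.

0.4394


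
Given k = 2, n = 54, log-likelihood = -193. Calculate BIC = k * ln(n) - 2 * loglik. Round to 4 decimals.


ln(54) = 3.988984.
k * ln(n) = 2 * 3.988984 = 7.977968.
-2L = 386.
BIC = 7.977968 + 386 = 393.977968, which rounds to 393.9780.

393.9780


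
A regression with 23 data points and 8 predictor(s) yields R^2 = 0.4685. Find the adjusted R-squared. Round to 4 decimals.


Plug in: Adj R^2 = 1 - (1 - 0.4685) * 22/14.
= 1 - 0.5315 * 22/14
= 1 - 11.6930 / 14
= 1 - 0.8352 = 0.1648.

0.1648


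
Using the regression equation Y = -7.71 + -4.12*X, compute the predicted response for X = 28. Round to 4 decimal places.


Plug X = 28 into Y = -7.71 + -4.12*X:
Y = -7.71 + -115.3600 = -123.0700.

-123.0700


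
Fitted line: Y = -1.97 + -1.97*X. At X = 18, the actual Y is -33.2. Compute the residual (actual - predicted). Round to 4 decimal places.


Fitted value at X = 18 is yhat = -1.97 + -1.97*18 = -37.4300.
Residual = -33.2 - -37.4300 = 4.2300.

4.2300


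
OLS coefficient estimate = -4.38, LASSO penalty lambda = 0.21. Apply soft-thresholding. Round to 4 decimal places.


|beta_OLS| = 4.38.
lambda = 0.21.
Since |beta| > lambda, coefficient = sign(beta)*(|beta| - lambda) = -4.1700.
Result = -4.1700.

-4.1700


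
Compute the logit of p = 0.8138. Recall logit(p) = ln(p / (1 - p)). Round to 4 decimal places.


The odds are p/(1-p) = 0.8138 / 0.1862 = 4.3706.
logit(p) = ln(4.3706) = 1.4749.

1.4749


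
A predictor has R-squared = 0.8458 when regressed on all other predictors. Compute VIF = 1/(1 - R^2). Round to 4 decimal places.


Using VIF = 1/(1 - R^2_j):
1 - 0.8458 = 0.1542.
VIF = 6.4851.

6.4851


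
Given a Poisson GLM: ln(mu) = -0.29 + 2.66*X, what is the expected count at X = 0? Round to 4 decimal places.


Compute eta = -0.29 + 2.66 * 0 = -0.2900.
Apply inverse link: mu = e^-0.2900 = 0.7483.

0.7483


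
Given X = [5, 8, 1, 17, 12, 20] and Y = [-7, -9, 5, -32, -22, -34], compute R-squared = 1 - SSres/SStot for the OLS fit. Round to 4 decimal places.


The fitted line is Y = 5.6042 + -2.1052*X.
SSres = 26.6080, SStot = 1185.5000.
R^2 = 1 - SSres/SStot = 0.9776.

0.9776


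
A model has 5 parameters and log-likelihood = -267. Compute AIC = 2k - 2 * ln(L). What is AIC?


AIC = 2k - 2*loglik = 2(5) - 2(-267).
= 10 + 534 = 544.

544


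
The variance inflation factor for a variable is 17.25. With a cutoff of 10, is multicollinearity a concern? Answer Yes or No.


The threshold is 10.
VIF = 17.25 is >= 10.
Multicollinearity indication: Yes.

Yes


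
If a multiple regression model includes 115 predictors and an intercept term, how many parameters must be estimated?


Total coefficients = number of predictors + 1 (for the intercept).
= 115 + 1 = 116.

116


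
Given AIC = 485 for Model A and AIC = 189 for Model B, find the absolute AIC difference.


|AIC_A - AIC_B| = |485 - 189| = 296.
Model B is preferred (lower AIC).

296


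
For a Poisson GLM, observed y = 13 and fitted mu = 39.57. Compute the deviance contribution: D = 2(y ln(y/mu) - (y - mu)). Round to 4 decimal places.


y/mu = 13/39.57 = 0.328532 (approx.), and ln(13/39.57) = -1.113122.
y * ln(y/mu) = 13 * -1.113122 = -14.470586.
y - mu = -26.57.
D = 2 * (-14.470586 - -26.57) = 24.198828, which rounds to 24.1988.

24.1988


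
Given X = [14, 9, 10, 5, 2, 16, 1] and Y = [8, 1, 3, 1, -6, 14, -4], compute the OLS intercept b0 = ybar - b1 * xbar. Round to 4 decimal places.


The slope is b1 = 1.1343.
Sample means are xbar = 8.1429 and ybar = 2.4286.
Intercept: b0 = 2.4286 - (1.1343)(8.1429) = -6.8082.

-6.8082


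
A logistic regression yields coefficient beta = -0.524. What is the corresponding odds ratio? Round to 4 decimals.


The odds ratio is computed as:
OR = e^(-0.524) = 0.5921.

0.5921


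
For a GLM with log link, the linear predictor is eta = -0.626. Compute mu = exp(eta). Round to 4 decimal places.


The inverse log link gives:
mu = exp(-0.626) = 0.5347.

0.5347


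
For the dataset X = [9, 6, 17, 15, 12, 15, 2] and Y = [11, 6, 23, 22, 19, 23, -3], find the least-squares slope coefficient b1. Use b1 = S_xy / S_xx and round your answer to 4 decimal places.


Calculate xbar = 10.8571, ybar = 14.4286.
S_xx = 178.8571, S_xy = 326.4286.
Using b1 = S_xy / S_xx = 326.4286 / 178.8571, we get b1 = 1.8251.

1.8251


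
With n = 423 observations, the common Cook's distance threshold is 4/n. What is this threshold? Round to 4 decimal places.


Cook's distance cutoff = 4/n = 4/423.
= 0.0095.

0.0095


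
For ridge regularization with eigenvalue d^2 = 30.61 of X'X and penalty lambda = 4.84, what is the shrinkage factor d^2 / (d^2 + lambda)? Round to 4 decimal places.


d^2 + lambda = 30.61 + 4.84 = 35.4500.
Shrinkage factor = 30.61/35.4500 = 0.8635.

0.8635


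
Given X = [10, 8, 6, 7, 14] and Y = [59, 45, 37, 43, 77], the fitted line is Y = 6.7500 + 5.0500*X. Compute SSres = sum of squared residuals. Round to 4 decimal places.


Predicted values from Y = 6.7500 + 5.0500*X.
Residuals: [1.7500, -2.1500, -0.0500, 0.9000, -0.4500].
SSres = 8.7000.

8.7000


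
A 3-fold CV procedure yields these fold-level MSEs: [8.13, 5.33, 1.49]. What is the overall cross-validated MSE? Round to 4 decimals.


Add all fold MSEs: 14.9500.
Divide by k = 3: 14.9500/3 = 4.9833.

4.9833


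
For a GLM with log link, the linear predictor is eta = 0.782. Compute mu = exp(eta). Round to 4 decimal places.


The inverse log link gives:
mu = exp(0.782) = 2.1858.

2.1858


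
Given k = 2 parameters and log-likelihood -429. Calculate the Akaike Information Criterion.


AIC = 2*2 - 2*(-429).
= 4 + 858 = 862.

862


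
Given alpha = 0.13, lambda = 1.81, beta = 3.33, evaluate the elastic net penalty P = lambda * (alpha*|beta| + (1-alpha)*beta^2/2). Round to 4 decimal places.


L1 component = 0.13 * |3.33| = 0.4329.
L2 component = 0.87 * 3.33^2 / 2 = 4.8237.
Penalty = 1.81 * (0.4329 + 4.8237) = 1.81 * 5.2566 = 9.5144.

9.5144


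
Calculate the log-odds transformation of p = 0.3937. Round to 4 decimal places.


1 - p = 0.6063.
p/(1-p) = 0.6493.
logit = ln(0.6493) = -0.4318.

-0.4318


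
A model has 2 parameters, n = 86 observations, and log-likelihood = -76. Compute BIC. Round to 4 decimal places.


ln(86) = 4.454347.
k * ln(n) = 2 * 4.454347 = 8.908694.
-2L = 152.
BIC = 8.908694 + 152 = 160.908694, which rounds to 160.9087.

160.9087


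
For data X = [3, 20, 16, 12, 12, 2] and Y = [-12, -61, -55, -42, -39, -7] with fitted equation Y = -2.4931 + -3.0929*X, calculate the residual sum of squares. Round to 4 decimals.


Compute predicted values, then residuals = yi - yhat_i.
Residuals: [-0.2282, 3.3511, -3.0205, -2.3921, 0.6079, 1.6789].
SSres = sum(residual^2) = 29.3158.

29.3158


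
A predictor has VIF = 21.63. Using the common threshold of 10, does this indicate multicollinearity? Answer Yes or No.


Check: VIF = 21.63 vs threshold = 10.
Since 21.63 >= 10, the answer is Yes.

Yes


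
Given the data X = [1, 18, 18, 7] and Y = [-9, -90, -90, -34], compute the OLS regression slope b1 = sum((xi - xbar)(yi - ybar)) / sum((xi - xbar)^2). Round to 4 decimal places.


First compute the means: xbar = 11.0000, ybar = -55.7500.
Then S_xx = sum((xi - xbar)^2) = 214.0000.
S_xy = sum((xi - xbar)(yi - ybar)) = -1034.0000.
b1 = S_xy / S_xx = -1034.0000 / 214.0000 = -4.8318.

-4.8318


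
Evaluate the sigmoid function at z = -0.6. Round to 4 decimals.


exp(0.6000) = 1.8221.
1 + exp(-z) = 2.8221.
sigmoid = 1/2.8221 = 0.3543.

0.3543


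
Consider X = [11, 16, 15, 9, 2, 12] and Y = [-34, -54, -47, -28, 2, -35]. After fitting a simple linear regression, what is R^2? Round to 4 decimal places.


After computing the OLS fit (b0=8.9869, b1=-3.8449):
SSres = 16.2838, SStot = 1891.3333.
R^2 = 1 - 16.2838/1891.3333 = 0.9914.

0.9914


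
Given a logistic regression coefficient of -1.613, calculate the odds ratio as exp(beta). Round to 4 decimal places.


Odds ratio = exp(beta) = exp(-1.613).
= 0.1993.

0.1993


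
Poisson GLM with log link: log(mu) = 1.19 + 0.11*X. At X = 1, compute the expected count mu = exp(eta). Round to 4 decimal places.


Compute eta = 1.19 + 0.11 * 1 = 1.3000.
Apply inverse link: mu = e^1.3000 = 3.6693.

3.6693


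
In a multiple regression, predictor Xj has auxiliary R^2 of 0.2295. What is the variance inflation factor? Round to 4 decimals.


Using VIF = 1/(1 - R^2_j):
1 - 0.2295 = 0.7705.
VIF = 1.2979.

1.2979


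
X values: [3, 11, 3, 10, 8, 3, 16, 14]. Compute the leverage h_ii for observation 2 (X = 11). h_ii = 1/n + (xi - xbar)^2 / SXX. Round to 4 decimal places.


n = 8, xbar = 8.5000.
SXX = sum((xi - xbar)^2) = 186.0000.
h = 1/8 + (11 - 8.5000)^2 / 186.0000 = 0.1586.

0.1586


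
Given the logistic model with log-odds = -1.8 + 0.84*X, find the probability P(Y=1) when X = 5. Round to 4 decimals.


Compute z = -1.8 + (0.84)(5) = 2.4000.
exp(-z) = 0.0907.
P = 1/(1 + 0.0907) = 0.9168.

0.9168


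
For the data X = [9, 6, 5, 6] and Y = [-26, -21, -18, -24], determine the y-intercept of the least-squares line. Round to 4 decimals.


The slope is b1 = -1.7222.
Sample means are xbar = 6.5000 and ybar = -22.2500.
Intercept: b0 = -22.2500 - (-1.7222)(6.5000) = -11.0556.

-11.0556


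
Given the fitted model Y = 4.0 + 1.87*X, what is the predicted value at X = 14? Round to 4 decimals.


Plug X = 14 into Y = 4.0 + 1.87*X:
Y = 4.0 + 26.1800 = 30.1800.

30.1800


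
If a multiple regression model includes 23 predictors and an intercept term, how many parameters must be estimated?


Each predictor gets one coefficient, plus one intercept.
Total parameters = 23 + 1 = 24.

24


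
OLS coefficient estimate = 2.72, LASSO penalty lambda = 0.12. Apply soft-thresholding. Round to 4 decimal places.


|beta_OLS| = 2.72.
lambda = 0.12.
Since |beta| > lambda, coefficient = sign(beta)*(|beta| - lambda) = 2.6000.
Result = 2.6000.

2.6000


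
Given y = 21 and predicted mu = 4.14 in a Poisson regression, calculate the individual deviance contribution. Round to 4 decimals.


Compute y*ln(y/mu) = 21*ln(21/4.14) = 21*1.623827 = 34.100367.
y - mu = 16.86.
D = 2*(34.100367 - (16.86)) = 34.480734, which rounds to 34.4807.

34.4807


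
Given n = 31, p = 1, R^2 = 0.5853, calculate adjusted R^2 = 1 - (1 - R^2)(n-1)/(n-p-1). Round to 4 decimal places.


Adjusted R^2 = 1 - (1 - R^2) * (n-1)/(n-p-1).
(1 - R^2) = 0.4147.
(n-1)/(n-p-1) = 30/29.
(1 - R^2) * (n-1) = 0.4147 * 30 = 12.4410.
Divide by (n-p-1): 12.4410 / 29 = 0.4290.
Adj R^2 = 1 - 0.4290 = 0.5710.

0.5710


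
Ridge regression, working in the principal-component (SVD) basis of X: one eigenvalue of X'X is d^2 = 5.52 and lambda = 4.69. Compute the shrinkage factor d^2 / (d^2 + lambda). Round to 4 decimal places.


d^2 + lambda = 5.52 + 4.69 = 10.2100.
Shrinkage factor = 5.52/10.2100 = 0.5406.

0.5406


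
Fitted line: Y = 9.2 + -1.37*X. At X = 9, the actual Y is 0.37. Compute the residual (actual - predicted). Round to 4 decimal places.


Fitted value at X = 9 is yhat = 9.2 + -1.37*9 = -3.1300.
Residual = 0.37 - -3.1300 = 3.5000.

3.5000


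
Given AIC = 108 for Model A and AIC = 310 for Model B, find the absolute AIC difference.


Compute |108 - 310| = 202.
Model A has the smaller AIC.

202


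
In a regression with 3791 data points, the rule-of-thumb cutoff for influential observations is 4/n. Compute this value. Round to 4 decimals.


Using the rule of thumb:
Threshold = 4 / 3791 = 0.0011.

0.0011


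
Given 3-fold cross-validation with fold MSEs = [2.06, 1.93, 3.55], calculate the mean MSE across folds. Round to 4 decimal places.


Add all fold MSEs: 7.5400.
Divide by k = 3: 7.5400/3 = 2.5133.

2.5133


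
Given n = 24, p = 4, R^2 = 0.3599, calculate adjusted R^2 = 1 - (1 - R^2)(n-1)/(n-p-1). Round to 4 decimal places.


Adjusted R^2 = 1 - (1 - R^2) * (n-1)/(n-p-1).
(1 - R^2) = 0.6401.
(n-1)/(n-p-1) = 23/19.
(1 - R^2) * (n-1) = 0.6401 * 23 = 14.7223.
Divide by (n-p-1): 14.7223 / 19 = 0.7749.
Adj R^2 = 1 - 0.7749 = 0.2251.

0.2251


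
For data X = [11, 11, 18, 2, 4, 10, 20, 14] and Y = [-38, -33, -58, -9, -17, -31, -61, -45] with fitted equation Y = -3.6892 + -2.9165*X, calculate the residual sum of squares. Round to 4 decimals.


Predicted values from Y = -3.6892 + -2.9165*X.
Residuals: [-2.2293, 2.7707, -1.8138, 0.5222, -1.6448, 1.8542, 1.0192, -0.4798].
SSres = 23.6215.

23.6215


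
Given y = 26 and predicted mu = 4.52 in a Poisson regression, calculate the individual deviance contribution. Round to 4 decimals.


y/mu = 26/4.52 = 5.752212 (approx.), and ln(26/4.52) = 1.749585.
y * ln(y/mu) = 26 * 1.749585 = 45.489210.
y - mu = 21.48.
D = 2 * (45.489210 - 21.48) = 48.018420, which rounds to 48.0184.

48.0184


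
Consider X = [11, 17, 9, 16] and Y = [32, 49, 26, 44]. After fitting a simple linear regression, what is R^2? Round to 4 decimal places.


The fitted line is Y = 1.5531 + 2.7318*X.
SSres = 2.7821, SStot = 336.7500.
R^2 = 1 - SSres/SStot = 0.9917.

0.9917


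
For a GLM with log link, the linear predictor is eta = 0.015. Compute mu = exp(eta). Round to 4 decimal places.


mu = exp(eta) = exp(0.015).
= 1.0151.

1.0151


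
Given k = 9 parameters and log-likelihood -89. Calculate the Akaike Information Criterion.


AIC = 2k - 2*loglik = 2(9) - 2(-89).
= 18 + 178 = 196.

196


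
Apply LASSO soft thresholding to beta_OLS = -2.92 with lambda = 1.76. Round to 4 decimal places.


|beta_OLS| = 2.92.
lambda = 1.76.
Since |beta| > lambda, coefficient = sign(beta)*(|beta| - lambda) = -1.1600.
Result = -1.1600.

-1.1600


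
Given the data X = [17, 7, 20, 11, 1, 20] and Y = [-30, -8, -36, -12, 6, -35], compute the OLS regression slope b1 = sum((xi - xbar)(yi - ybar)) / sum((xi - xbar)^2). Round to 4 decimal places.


First compute the means: xbar = 12.6667, ybar = -19.1667.
Then S_xx = sum((xi - xbar)^2) = 297.3333.
S_xy = sum((xi - xbar)(yi - ybar)) = -655.3333.
b1 = S_xy / S_xx = -655.3333 / 297.3333 = -2.2040.

-2.2040


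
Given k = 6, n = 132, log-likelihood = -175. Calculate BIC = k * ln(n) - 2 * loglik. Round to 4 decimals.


Compute k*ln(n) = 6*ln(132) = 6*4.882802 = 29.296812.
Then -2*loglik = 350.
BIC = 29.296812 + 350 = 379.296812, which rounds to 379.2968.

379.2968


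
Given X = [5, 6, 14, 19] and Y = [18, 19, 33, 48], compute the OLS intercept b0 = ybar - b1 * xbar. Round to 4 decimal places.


Compute b1 = 2.0896 from the OLS formula.
With xbar = 11.0000 and ybar = 29.5000, the intercept is:
b0 = 29.5000 - 2.0896 * 11.0000 = 6.5149.

6.5149


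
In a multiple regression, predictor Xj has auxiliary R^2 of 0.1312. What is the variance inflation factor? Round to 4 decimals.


VIF = 1 / (1 - 0.1312).
= 1 / 0.8688 = 1.1510.

1.1510


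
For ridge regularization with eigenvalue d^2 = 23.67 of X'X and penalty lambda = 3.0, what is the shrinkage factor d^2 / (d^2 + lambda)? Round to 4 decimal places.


Compute the denominator: 23.67 + 3.0 = 26.6700.
Shrinkage factor = 23.67 / 26.6700 = 0.8875.

0.8875


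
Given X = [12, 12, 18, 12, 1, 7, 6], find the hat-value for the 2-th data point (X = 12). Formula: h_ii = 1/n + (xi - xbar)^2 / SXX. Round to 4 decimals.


Compute xbar = 9.7143 with n = 7 observations.
SXX = 181.4286.
Leverage = 1/7 + (12 - 9.7143)^2/181.4286 = 0.1717.

0.1717


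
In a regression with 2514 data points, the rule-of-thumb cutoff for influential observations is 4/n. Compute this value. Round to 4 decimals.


Cook's distance cutoff = 4/n = 4/2514.
= 0.0016.

0.0016


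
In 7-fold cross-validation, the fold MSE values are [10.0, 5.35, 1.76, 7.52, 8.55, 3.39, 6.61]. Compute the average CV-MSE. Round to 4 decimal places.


Sum of fold MSEs = 43.1800.
Average = 43.1800 / 7 = 6.1686.

6.1686


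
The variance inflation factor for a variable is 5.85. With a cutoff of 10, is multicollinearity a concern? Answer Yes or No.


Compare VIF = 5.85 to the threshold of 10.
5.85 < 10, so the answer is No.

No


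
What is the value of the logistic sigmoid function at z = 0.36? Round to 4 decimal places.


First, exp(-0.3600) = 0.6977.
Then sigma(z) = 1/(1 + 0.6977) = 0.5890.

0.5890


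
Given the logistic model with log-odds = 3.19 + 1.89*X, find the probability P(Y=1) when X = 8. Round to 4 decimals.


z = 3.19 + 1.89 * 8 = 18.3100.
Sigmoid: P = 1 / (1 + exp(-18.3100)) = 1.0000.

1.0000


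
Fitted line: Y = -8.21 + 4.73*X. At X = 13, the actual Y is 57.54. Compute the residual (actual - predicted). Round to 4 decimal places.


Fitted value at X = 13 is yhat = -8.21 + 4.73*13 = 53.2800.
Residual = 57.54 - 53.2800 = 4.2600.

4.2600


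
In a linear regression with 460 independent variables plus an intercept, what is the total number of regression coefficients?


Total coefficients = number of predictors + 1 (for the intercept).
= 460 + 1 = 461.

461


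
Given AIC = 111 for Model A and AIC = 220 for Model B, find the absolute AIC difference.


Absolute difference = |111 - 220| = 109.
The model with lower AIC (A) is preferred.

109


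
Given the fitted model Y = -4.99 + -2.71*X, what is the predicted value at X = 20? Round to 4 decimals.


Plug X = 20 into Y = -4.99 + -2.71*X:
Y = -4.99 + -54.2000 = -59.1900.

-59.1900


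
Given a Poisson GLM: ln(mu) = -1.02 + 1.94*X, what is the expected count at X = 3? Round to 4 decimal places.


Linear predictor: eta = -1.02 + (1.94)(3) = 4.8000.
Expected count: mu = exp(4.8000) = 121.5104.

121.5104


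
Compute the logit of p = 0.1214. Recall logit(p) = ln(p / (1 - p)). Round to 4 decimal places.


1 - p = 0.8786.
p/(1-p) = 0.1382.
logit = ln(0.1382) = -1.9792.

-1.9792


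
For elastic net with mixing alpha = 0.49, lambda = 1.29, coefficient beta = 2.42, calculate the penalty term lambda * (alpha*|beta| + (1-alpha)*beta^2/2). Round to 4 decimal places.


alpha * |beta| = 0.49 * 2.42 = 1.1858.
(1-alpha) * beta^2/2 = 0.51 * 5.8564/2 = 1.4934.
Total = 1.29 * (1.1858 + 1.4934) = 3.4561.

3.4561


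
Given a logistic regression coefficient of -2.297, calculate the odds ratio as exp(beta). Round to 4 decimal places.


Odds ratio = exp(beta) = exp(-2.297).
= 0.1006.

0.1006


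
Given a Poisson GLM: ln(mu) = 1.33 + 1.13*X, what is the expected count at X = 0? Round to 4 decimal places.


eta = 1.33 + 1.13 * 0 = 1.3300.
mu = exp(1.3300) = 3.7810.

3.7810


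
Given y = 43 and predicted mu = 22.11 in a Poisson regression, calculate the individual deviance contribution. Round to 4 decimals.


y/mu = 43/22.11 = 1.944821 (approx.), and ln(43/22.11) = 0.665170.
y * ln(y/mu) = 43 * 0.665170 = 28.602310.
y - mu = 20.89.
D = 2 * (28.602310 - 20.89) = 15.424620, which rounds to 15.4246.

15.4246


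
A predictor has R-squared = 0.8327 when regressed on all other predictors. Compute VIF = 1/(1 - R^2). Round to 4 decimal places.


Using VIF = 1/(1 - R^2_j):
1 - 0.8327 = 0.1673.
VIF = 5.9773.

5.9773


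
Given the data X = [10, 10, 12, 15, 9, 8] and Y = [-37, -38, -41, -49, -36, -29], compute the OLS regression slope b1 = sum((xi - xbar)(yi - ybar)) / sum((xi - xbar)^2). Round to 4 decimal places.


First compute the means: xbar = 10.6667, ybar = -38.3333.
Then S_xx = sum((xi - xbar)^2) = 31.3333.
S_xy = sum((xi - xbar)(yi - ybar)) = -79.6667.
b1 = S_xy / S_xx = -79.6667 / 31.3333 = -2.5426.

-2.5426


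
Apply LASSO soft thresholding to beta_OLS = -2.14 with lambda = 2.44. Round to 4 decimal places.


Absolute value: |-2.14| = 2.14.
Compare to lambda = 2.44.
Since |beta| <= lambda, the coefficient is set to 0.

0.0000


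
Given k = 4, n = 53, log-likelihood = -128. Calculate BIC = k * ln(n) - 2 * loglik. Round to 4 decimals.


ln(53) = 3.970292.
k * ln(n) = 4 * 3.970292 = 15.881168.
-2L = 256.
BIC = 15.881168 + 256 = 271.881168, which rounds to 271.8812.

271.8812


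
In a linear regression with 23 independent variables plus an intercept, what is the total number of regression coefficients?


Including the intercept, the model has 23 predictor coefficients + 1 intercept.
Total = 24.

24


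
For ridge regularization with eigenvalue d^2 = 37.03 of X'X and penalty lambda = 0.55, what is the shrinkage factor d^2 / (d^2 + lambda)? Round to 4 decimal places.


d^2 + lambda = 37.03 + 0.55 = 37.5800.
Shrinkage factor = 37.03/37.5800 = 0.9854.

0.9854


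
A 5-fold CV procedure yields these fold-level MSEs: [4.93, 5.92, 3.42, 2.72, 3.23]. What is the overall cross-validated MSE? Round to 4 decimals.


Total MSE across folds = 20.2200.
CV-MSE = 20.2200/5 = 4.0440.

4.0440


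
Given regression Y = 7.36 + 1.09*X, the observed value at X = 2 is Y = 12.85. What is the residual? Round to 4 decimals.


Compute yhat = 7.36 + (1.09)(2) = 9.5400.
Residual = actual - predicted = 12.85 - 9.5400 = 3.3100.

3.3100


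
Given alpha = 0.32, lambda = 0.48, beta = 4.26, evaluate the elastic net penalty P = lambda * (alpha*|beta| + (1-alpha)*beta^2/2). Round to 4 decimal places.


alpha * |beta| = 0.32 * 4.26 = 1.3632.
(1-alpha) * beta^2/2 = 0.68 * 18.1476/2 = 6.1702.
Total = 0.48 * (1.3632 + 6.1702) = 3.6160.

3.6160


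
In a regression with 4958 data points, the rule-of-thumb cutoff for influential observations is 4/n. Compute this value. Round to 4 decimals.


Cook's distance cutoff = 4/n = 4/4958.
= 0.0008.

0.0008


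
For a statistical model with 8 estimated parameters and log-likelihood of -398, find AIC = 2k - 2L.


AIC = 2k - 2*loglik = 2(8) - 2(-398).
= 16 + 796 = 812.

812


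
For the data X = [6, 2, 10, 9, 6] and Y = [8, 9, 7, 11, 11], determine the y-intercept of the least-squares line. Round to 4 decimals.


The slope is b1 = -0.0663.
Sample means are xbar = 6.6000 and ybar = 9.2000.
Intercept: b0 = 9.2000 - (-0.0663)(6.6000) = 9.6378.

9.6378


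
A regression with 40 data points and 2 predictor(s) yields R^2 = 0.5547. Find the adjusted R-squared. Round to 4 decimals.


Plug in: Adj R^2 = 1 - (1 - 0.5547) * 39/37.
= 1 - 0.4453 * 39/37
= 1 - 17.3667 / 37
= 1 - 0.4694 = 0.5306.

0.5306


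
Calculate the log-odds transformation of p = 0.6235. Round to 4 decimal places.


The odds are p/(1-p) = 0.6235 / 0.3765 = 1.6560.
logit(p) = ln(1.6560) = 0.5044.

0.5044


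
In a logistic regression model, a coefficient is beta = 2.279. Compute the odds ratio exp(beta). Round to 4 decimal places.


exp(2.279) = 9.7669.
So the odds ratio is 9.7669.

9.7669


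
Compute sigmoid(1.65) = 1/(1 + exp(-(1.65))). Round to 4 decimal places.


exp(-1.6500) = 0.1920.
1 + exp(-z) = 1.1920.
sigmoid = 1/1.1920 = 0.8389.

0.8389


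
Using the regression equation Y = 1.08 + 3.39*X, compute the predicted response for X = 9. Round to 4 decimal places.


Plug X = 9 into Y = 1.08 + 3.39*X:
Y = 1.08 + 30.5100 = 31.5900.

31.5900


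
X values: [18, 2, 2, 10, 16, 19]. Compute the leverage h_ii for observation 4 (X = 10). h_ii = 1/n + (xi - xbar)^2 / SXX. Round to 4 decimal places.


n = 6, xbar = 11.1667.
SXX = sum((xi - xbar)^2) = 300.8333.
h = 1/6 + (10 - 11.1667)^2 / 300.8333 = 0.1712.

0.1712


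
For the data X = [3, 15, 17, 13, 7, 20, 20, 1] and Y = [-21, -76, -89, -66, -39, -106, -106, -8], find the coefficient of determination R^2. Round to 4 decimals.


Fit the OLS line: b0 = -3.4750, b1 = -5.0333.
SSres = 30.4417.
SStot = 9910.8750.
R^2 = 1 - 30.4417/9910.8750 = 0.9969.

0.9969


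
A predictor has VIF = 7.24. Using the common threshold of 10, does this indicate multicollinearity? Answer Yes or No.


Compare VIF = 7.24 to the threshold of 10.
7.24 < 10, so the answer is No.

No


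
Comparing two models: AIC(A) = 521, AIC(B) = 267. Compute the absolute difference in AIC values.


Compute |521 - 267| = 254.
Model B has the smaller AIC.

254


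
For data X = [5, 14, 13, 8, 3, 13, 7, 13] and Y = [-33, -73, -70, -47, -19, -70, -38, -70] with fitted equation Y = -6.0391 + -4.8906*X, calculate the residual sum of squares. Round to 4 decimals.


For each point, residual = actual - predicted.
Residuals: [-2.5079, 1.5075, -0.3831, -1.8361, 1.7109, -0.3831, 2.2733, -0.3831].
Sum of squared residuals = 20.4688.

20.4688


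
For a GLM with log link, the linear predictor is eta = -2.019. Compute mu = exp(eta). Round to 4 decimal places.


The inverse log link gives:
mu = exp(-2.019) = 0.1328.

0.1328


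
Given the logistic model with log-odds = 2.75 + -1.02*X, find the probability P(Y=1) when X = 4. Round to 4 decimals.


z = 2.75 + -1.02 * 4 = -1.3300.
Sigmoid: P = 1 / (1 + exp(1.3300)) = 0.2092.

0.2092


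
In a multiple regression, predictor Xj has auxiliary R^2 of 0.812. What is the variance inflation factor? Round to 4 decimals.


Denominator: 1 - 0.812 = 0.188.
VIF = 1 / 0.188 = 5.3191.

5.3191


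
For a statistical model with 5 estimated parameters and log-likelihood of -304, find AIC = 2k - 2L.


Compute:
2k = 2*5 = 10.
-2*loglik = -2*(-304) = 608.
AIC = 10 + 608 = 618.

618


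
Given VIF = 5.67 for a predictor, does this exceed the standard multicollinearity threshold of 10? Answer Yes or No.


Check: VIF = 5.67 vs threshold = 10.
Since 5.67 < 10, the answer is No.

No


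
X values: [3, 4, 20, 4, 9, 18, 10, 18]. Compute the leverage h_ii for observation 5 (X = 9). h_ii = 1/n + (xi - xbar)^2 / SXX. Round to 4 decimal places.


Compute xbar = 10.7500 with n = 8 observations.
SXX = 345.5000.
Leverage = 1/8 + (9 - 10.7500)^2/345.5000 = 0.1339.

0.1339


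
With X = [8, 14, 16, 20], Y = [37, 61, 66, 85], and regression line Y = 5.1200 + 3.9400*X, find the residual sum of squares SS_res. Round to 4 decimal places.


Compute predicted values, then residuals = yi - yhat_i.
Residuals: [0.3600, 0.7200, -2.1600, 1.0800].
SSres = sum(residual^2) = 6.4800.

6.4800


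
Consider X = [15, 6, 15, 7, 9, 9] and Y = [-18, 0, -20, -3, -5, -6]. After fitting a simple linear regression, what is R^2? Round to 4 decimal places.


After computing the OLS fit (b0=12.6811, b1=-2.0998):
SSres = 4.5683, SStot = 343.3333.
R^2 = 1 - 4.5683/343.3333 = 0.9867.

0.9867


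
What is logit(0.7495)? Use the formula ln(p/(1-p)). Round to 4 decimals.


Compute the odds: 0.7495/0.2505 = 2.9920.
Take the natural log: ln(2.9920) = 1.0959.

1.0959


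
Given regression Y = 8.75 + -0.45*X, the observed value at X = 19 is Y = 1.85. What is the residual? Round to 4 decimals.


Predicted = 8.75 + -0.45 * 19 = 0.2000.
Residual = 1.85 - 0.2000 = 1.6500.

1.6500


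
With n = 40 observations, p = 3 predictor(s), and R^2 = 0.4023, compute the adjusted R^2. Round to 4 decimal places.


Plug in: Adj R^2 = 1 - (1 - 0.4023) * 39/36.
= 1 - 0.5977 * 39/36
= 1 - 23.3103 / 36
= 1 - 0.6475 = 0.3525.

0.3525


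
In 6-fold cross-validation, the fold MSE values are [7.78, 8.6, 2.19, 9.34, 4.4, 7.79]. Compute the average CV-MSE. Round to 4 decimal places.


Add all fold MSEs: 40.1000.
Divide by k = 6: 40.1000/6 = 6.6833.

6.6833


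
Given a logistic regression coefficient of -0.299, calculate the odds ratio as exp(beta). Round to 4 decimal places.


exp(-0.299) = 0.7416.
So the odds ratio is 0.7416.

0.7416


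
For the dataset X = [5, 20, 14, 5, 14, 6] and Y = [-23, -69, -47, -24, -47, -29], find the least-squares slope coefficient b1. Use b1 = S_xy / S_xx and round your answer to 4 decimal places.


The sample means are xbar = 10.6667 and ybar = -39.8333.
Compute S_xx = 195.3333 and S_xy = -555.6667.
Slope b1 = S_xy / S_xx = -555.6667 / 195.3333 = -2.8447.

-2.8447


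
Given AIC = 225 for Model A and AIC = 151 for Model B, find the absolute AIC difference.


|AIC_A - AIC_B| = |225 - 151| = 74.
Model B is preferred (lower AIC).

74


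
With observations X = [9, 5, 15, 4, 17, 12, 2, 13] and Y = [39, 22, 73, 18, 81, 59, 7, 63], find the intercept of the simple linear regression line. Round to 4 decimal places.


The slope is b1 = 5.0112.
Sample means are xbar = 9.6250 and ybar = 45.2500.
Intercept: b0 = 45.2500 - (5.0112)(9.6250) = -2.9829.

-2.9829


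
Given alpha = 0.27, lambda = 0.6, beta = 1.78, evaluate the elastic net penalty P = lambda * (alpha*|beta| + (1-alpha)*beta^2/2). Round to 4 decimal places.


L1 component = 0.27 * |1.78| = 0.4806.
L2 component = 0.73 * 1.78^2 / 2 = 1.1565.
Penalty = 0.6 * (0.4806 + 1.1565) = 0.6 * 1.6371 = 0.9822.

0.9822


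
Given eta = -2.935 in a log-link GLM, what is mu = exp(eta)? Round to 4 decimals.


mu = exp(eta) = exp(-2.935).
= 0.0531.

0.0531


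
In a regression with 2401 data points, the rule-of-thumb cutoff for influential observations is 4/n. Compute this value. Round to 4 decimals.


Cook's distance cutoff = 4/n = 4/2401.
= 0.0017.

0.0017


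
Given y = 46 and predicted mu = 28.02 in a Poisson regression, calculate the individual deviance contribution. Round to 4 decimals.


y/mu = 46/28.02 = 1.641685 (approx.), and ln(46/28.02) = 0.495723.
y * ln(y/mu) = 46 * 0.495723 = 22.803258.
y - mu = 17.98.
D = 2 * (22.803258 - 17.98) = 9.646516, which rounds to 9.6465.

9.6465


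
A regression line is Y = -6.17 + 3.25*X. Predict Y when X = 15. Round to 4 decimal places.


Predicted value:
Y = -6.17 + (3.25)(15) = -6.17 + 48.7500 = 42.5800.

42.5800


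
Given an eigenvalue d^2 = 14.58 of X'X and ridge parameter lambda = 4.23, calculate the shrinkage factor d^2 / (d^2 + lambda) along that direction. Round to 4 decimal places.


Denominator = d^2 + lambda = 14.58 + 4.23 = 18.8100.
Shrinkage = 14.58 / 18.8100 = 0.7751.

0.7751


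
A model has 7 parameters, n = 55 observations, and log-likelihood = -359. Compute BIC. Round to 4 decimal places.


ln(55) = 4.007333.
k * ln(n) = 7 * 4.007333 = 28.051331.
-2L = 718.
BIC = 28.051331 + 718 = 746.051331, which rounds to 746.0513.

746.0513


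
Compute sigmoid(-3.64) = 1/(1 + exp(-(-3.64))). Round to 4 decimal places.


Compute exp(3.6400) = 38.0918.
Sigmoid = 1 / (1 + 38.0918) = 1 / 39.0918 = 0.0256.

0.0256


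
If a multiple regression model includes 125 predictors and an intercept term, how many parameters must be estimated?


Including the intercept, the model has 125 predictor coefficients + 1 intercept.
Total = 126.

126


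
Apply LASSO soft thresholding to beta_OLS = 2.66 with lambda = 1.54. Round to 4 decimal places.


Check: |2.66| = 2.66 vs lambda = 1.54.
Since |beta| > lambda, coefficient = sign(beta)*(|beta| - lambda) = 1.1200.
Soft-thresholded coefficient = 1.1200.

1.1200


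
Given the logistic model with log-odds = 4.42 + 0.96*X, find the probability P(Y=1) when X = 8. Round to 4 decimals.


Linear predictor: z = 4.42 + 0.96 * 8 = 12.1000.
P = 1/(1 + exp(-12.1000)) = 1/(1 + 0.0000) = 1.0000.

1.0000


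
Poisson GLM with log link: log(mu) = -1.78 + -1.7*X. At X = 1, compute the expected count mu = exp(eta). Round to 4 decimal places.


eta = -1.78 + -1.7 * 1 = -3.4800.
mu = exp(-3.4800) = 0.0308.

0.0308


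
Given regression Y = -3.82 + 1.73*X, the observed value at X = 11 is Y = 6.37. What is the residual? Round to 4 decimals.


Compute yhat = -3.82 + (1.73)(11) = 15.2100.
Residual = actual - predicted = 6.37 - 15.2100 = -8.8400.

-8.8400


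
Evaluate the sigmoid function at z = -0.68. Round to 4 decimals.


Compute exp(0.6800) = 1.9739.
Sigmoid = 1 / (1 + 1.9739) = 1 / 2.9739 = 0.3363.

0.3363


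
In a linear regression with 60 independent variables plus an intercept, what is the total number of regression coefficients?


Including the intercept, the model has 60 predictor coefficients + 1 intercept.
Total = 61.

61


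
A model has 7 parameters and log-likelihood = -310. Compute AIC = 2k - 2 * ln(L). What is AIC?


AIC = 2*7 - 2*(-310).
= 14 + 620 = 634.

634


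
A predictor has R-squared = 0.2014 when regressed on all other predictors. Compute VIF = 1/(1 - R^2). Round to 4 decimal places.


Denominator: 1 - 0.2014 = 0.7986.
VIF = 1 / 0.7986 = 1.2522.

1.2522


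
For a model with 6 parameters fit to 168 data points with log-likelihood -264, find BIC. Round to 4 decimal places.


ln(168) = 5.123964.
k * ln(n) = 6 * 5.123964 = 30.743784.
-2L = 528.
BIC = 30.743784 + 528 = 558.743784, which rounds to 558.7438.

558.7438


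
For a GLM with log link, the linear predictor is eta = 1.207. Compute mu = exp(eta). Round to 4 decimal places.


mu = exp(eta) = exp(1.207).
= 3.3434.

3.3434


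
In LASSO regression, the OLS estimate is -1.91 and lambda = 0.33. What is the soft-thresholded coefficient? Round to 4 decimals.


|beta_OLS| = 1.91.
lambda = 0.33.
Since |beta| > lambda, coefficient = sign(beta)*(|beta| - lambda) = -1.5800.
Result = -1.5800.

-1.5800


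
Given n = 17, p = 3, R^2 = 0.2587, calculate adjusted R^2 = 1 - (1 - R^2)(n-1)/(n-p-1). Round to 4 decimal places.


Plug in: Adj R^2 = 1 - (1 - 0.2587) * 16/13.
= 1 - 0.7413 * 16/13
= 1 - 11.8608 / 13
= 1 - 0.9124 = 0.0876.

0.0876


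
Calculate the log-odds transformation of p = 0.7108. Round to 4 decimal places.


1 - p = 0.2892.
p/(1-p) = 2.4578.
logit = ln(2.4578) = 0.8993.

0.8993


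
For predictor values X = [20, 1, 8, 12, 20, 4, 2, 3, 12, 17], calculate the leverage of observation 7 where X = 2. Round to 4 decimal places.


Mean of X: xbar = 9.9000.
SXX = 490.9000.
For X = 2: h = 1/10 + (2 - 9.9000)^2/490.9000 = 0.2271.

0.2271


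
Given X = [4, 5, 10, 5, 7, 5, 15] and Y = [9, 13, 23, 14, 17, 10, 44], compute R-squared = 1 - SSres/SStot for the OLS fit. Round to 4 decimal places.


Fit the OLS line: b0 = -3.4862, b1 = 3.0275.
SSres = 29.3578.
SStot = 885.7143.
R^2 = 1 - 29.3578/885.7143 = 0.9669.

0.9669


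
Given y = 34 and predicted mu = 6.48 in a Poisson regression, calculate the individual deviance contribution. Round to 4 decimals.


Compute y*ln(y/mu) = 34*ln(34/6.48) = 34*1.657640 = 56.359760.
y - mu = 27.52.
D = 2*(56.359760 - (27.52)) = 57.679520, which rounds to 57.6795.

57.6795


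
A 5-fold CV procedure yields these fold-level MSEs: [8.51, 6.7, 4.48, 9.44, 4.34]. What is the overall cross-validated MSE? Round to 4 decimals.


Sum of fold MSEs = 33.4700.
Average = 33.4700 / 5 = 6.6940.

6.6940


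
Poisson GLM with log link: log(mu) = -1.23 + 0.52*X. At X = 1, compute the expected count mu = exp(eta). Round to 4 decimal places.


Compute eta = -1.23 + 0.52 * 1 = -0.7100.
Apply inverse link: mu = e^-0.7100 = 0.4916.

0.4916


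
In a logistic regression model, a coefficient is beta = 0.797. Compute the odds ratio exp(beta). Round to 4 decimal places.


Odds ratio = exp(beta) = exp(0.797).
= 2.2189.

2.2189


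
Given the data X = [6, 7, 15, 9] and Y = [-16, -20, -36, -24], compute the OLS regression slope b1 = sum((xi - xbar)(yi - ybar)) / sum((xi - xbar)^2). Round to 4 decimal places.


Calculate xbar = 9.2500, ybar = -24.0000.
S_xx = 48.7500, S_xy = -104.0000.
Using b1 = S_xy / S_xx = -104.0000 / 48.7500, we get b1 = -2.1333.

-2.1333


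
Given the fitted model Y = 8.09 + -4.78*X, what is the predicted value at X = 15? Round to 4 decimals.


Predicted value:
Y = 8.09 + (-4.78)(15) = 8.09 + -71.7000 = -63.6100.

-63.6100


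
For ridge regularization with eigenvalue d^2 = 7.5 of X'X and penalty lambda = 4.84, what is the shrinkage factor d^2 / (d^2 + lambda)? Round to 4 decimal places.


d^2 + lambda = 7.5 + 4.84 = 12.3400.
Shrinkage factor = 7.5/12.3400 = 0.6078.

0.6078


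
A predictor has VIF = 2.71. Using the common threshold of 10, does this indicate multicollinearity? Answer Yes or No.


Compare VIF = 2.71 to the threshold of 10.
2.71 < 10, so the answer is No.

No


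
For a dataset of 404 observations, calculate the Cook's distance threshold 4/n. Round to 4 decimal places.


Cook's distance cutoff = 4/n = 4/404.
= 0.0099.

0.0099


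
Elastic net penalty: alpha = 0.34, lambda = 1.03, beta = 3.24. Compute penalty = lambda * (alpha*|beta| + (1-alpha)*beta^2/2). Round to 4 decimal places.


alpha * |beta| = 0.34 * 3.24 = 1.1016.
(1-alpha) * beta^2/2 = 0.66 * 10.4976/2 = 3.4642.
Total = 1.03 * (1.1016 + 3.4642) = 4.7028.

4.7028
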